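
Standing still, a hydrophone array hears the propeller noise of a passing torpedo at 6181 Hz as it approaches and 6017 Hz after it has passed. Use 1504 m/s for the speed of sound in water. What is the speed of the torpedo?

f₁/f₂ = (v + v_s)/(v − v_s), so v_s = v · (f₁ − f₂)/(f₁ + f₂).
v_s = 1504 × (6181 − 6017)/(6181 + 6017) = 1504 × 164/12198 ≈ 20.2 m/s.

20.2 m/s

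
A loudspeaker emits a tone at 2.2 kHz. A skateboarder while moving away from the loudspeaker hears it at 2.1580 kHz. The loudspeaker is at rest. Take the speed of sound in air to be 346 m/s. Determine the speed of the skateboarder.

6.6 m/s

f' = f · (v − v_o)/v ⇒ v_o = v · |f'/f − 1|.
v_o = 346 × |2.1580/2.2 − 1| = 346 × 0.01909 ≈ 6.6 m/s.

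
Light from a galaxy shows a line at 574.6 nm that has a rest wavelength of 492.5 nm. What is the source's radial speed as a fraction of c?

0.153

λ'/λ₀ = 1.1667 > 1 (redshift), so the source is receding.
λ'/λ₀ = √((1 + β)/(1 − β)) for a receding source ⇒ β = (r² − 1)/(r² + 1) with r = λ'/λ₀.
β = (1.3612 − 1)/(1.3612 + 1) ≈ 0.153.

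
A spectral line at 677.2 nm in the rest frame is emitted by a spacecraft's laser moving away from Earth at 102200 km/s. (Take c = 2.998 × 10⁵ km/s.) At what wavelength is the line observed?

β = v/c = 102200/299800 = 0.3409.
Relativistic Doppler for wavelength: λ' = λ₀ · √((1 + β)/(1 − β)).
λ' = 677.2 × √(1.3409/0.6591) = 677.2 × 1.42633 ≈ 965.9 nm.

965.9 nm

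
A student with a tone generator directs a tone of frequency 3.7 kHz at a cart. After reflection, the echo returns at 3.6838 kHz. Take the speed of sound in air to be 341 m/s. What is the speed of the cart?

0.75 m/s

Double Doppler shift off a moving reflector: f₂ = f₀ · (v + u)/(v − u) (u > 0 toward emitter).
Rearranging, u = v · (f₂ − f₀)/(f₂ + f₀) = 341 × -0.0162/7.3838 ≈ -0.75 m/s.
So the cart is moving at 0.75 m/s away from the emitter.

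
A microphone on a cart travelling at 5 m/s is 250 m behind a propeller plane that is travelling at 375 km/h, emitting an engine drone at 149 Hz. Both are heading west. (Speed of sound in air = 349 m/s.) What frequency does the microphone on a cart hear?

375 km/h = 104.2 m/s.
The microphone on a cart is behind, so the propeller plane is moving away from it while the microphone on a cart is moving toward the propeller plane.
With source receding and observer approaching, f' = f · (v + v_o)/(v + v_s).
f' = 149 × (349 + 5)/(349 + 104.2) = 149 × 354/453.17 ≈ 116 Hz.

116 Hz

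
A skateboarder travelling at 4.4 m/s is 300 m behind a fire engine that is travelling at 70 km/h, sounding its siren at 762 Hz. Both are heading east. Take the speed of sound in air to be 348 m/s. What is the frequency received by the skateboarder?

731 Hz

70 km/h = 19.44 m/s.
The skateboarder is behind, so the fire engine is moving away from it while the skateboarder is moving toward the fire engine.
Both move, so f' = f · (v + v_o)/(v + v_s).
f' = 762 × (348 + 4.4)/(348 + 19.44) = 762 × 352.4/367.44 ≈ 731 Hz.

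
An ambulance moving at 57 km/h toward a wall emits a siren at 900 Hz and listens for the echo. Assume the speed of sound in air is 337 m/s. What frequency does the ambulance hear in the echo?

989 Hz

57 km/h = 15.83 m/s.
The wall receives the sound from a moving source: f₁ = f₀ · v/(v − v_e) = 900 × 337/321.17 ≈ 944 Hz.
On the return leg the ambulance is a moving observer: f₂ = f₁ · (v + v_e)/v = 944 × 352.83/337 ≈ 989 Hz.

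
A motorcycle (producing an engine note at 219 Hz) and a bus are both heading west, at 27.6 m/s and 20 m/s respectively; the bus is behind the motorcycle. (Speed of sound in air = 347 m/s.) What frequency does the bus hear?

215 Hz

The bus is behind, so the motorcycle is moving away from it while the bus is moving toward the motorcycle.
With source receding and observer approaching, f' = f · (v + v_o)/(v + v_s).
f' = 219 × (347 + 20)/(347 + 27.6) = 219 × 367/374.6 ≈ 215 Hz.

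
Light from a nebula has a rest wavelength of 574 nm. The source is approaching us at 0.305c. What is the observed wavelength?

Relativistic Doppler for wavelength: λ' = λ₀ · √((1 − β)/(1 + β)).
λ' = 574 × √(0.6950/1.3050) = 574 × 0.72977 ≈ 418.9 nm.

418.9 nm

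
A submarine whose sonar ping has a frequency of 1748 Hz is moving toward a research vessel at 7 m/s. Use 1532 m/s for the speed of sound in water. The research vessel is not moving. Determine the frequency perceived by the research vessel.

1756 Hz

Moving source, stationary observer: f' = f · v/(v − v_s) since the source is approaching.
f' = 1748 × 1532/(1532 − 7) = 1748 × 1532/1525 ≈ 1756 Hz.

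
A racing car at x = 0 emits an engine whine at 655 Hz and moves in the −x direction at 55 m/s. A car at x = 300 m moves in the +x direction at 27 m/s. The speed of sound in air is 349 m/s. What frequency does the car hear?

The observer lies on the +x side, so the source is heading away from the observer and the observer is heading away from the source.
General Doppler shift: f' = f · (v − v_o)/(v + v_s).
f' = 655 × (349 − 27)/(349 + 55) = 655 × 322/404 ≈ 522 Hz.

522 Hz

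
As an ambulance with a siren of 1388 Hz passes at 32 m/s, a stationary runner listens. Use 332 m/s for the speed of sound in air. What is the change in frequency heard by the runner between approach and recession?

Approaching: f₁ = f · v/(v − v_s) = 1388 × 332/300 ≈ 1536 Hz.
Receding: f₂ = f · v/(v + v_s) = 1388 × 332/364 ≈ 1266 Hz.
Drop: f₁ − f₂ = 2f·v·v_s/(v² − v_s²) = 2 × 1388 × 332 × 32/(332² − 32²) ≈ 270 Hz.

270 Hz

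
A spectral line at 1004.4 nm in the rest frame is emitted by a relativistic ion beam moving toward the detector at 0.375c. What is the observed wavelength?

Relativistic Doppler for wavelength: λ' = λ₀ · √((1 − β)/(1 + β)).
λ' = 1004.4 × √(0.6250/1.3750) = 1004.4 × 0.67420 ≈ 677.2 nm.

677.2 nm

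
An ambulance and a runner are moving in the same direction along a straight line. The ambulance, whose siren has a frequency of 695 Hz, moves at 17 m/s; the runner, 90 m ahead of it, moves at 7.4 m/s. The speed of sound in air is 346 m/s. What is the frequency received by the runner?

715 Hz

The runner is ahead, so the ambulance is moving toward it while the runner is moving away from the ambulance.
General Doppler shift: f' = f · (v − v_o)/(v − v_s).
f' = 695 × (346 − 7.4)/(346 − 17) = 695 × 338.6/329 ≈ 715 Hz.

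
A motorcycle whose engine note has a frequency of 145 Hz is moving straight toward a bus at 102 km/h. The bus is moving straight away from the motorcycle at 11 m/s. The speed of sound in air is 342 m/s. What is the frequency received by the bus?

102 km/h = 28.33 m/s.
With source approaching and observer receding, f' = f · (v − v_o)/(v − v_s).
f' = 145 × (342 − 11)/(342 − 28.33) = 145 × 331/313.67 ≈ 153 Hz.

153 Hz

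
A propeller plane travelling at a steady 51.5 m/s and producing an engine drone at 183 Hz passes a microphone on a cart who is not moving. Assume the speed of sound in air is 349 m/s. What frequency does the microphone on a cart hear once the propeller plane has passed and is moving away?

159 Hz

Receding: f₂ = f · v/(v + v_s) = 183 × 349/400.5 ≈ 159 Hz.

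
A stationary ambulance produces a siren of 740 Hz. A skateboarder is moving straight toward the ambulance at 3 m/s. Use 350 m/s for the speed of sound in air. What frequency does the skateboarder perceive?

Moving observer, stationary source: f' = f · (v + v_o)/v.
f' = 740 × (350 + 3)/350 = 740 × 353/350 ≈ 746 Hz.

746 Hz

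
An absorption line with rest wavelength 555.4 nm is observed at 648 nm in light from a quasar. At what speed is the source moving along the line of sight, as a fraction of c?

λ'/λ₀ = 1.1667 > 1 (redshift), so the source is receding.
λ'/λ₀ = √((1 + β)/(1 − β)) for a receding source ⇒ β = (r² − 1)/(r² + 1) with r = λ'/λ₀.
β = (1.3613 − 1)/(1.3613 + 1) ≈ 0.153.

0.153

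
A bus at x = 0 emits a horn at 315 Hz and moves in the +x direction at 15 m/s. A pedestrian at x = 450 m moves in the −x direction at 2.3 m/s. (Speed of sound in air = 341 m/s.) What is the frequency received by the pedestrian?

The observer lies on the +x side, so the source is heading toward the observer and the observer is heading toward the source.
Both move, so f' = f · (v + v_o)/(v − v_s).
f' = 315 × (341 + 2.3)/(341 − 15) = 315 × 343.3/326 ≈ 332 Hz.

332 Hz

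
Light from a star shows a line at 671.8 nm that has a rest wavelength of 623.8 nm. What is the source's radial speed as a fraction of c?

0.074

λ'/λ₀ = 1.0769 > 1 (redshift), so the source is receding.
λ'/λ₀ = √((1 + β)/(1 − β)) for a receding source ⇒ β = (r² − 1)/(r² + 1) with r = λ'/λ₀.
β = (1.1598 − 1)/(1.1598 + 1) ≈ 0.074.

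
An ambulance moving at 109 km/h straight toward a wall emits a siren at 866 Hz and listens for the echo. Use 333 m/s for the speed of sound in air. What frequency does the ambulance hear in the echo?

109 km/h = 30.28 m/s.
The wall receives the sound from a moving source: f₁ = f₀ · v/(v − v_e) = 866 × 333/302.72 ≈ 953 Hz.
On the return leg the ambulance is a moving observer: f₂ = f₁ · (v + v_e)/v = 953 × 363.28/333 ≈ 1039 Hz.

1039 Hz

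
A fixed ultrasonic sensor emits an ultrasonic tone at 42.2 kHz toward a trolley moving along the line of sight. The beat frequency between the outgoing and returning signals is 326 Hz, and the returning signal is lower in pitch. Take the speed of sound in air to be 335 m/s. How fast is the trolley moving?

Double Doppler shift off a moving reflector: f₂ = f₀ · (v + u)/(v − u) (u > 0 toward emitter).
Returning signal is lower, so f₂ = f₀ − Δf = 42200 − 326 = 41874 Hz.
Rearranging, u = v · (f₂ − f₀)/(f₂ + f₀) = 335 × -326/84074 ≈ -1.30 m/s.
So the trolley is moving at 1.30 m/s away from the emitter.

1.30 m/s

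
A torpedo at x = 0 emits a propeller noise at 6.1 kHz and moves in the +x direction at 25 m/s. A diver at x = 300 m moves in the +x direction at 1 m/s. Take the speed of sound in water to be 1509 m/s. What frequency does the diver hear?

The observer lies on the +x side, so the source is heading toward the observer and the observer is heading away from the source.
Both move, so f' = f · (v − v_o)/(v − v_s).
f' = 6.1 × (1509 − 1)/(1509 − 25) = 6.1 × 1508/1484 ≈ 6.20 kHz.

6.20 kHz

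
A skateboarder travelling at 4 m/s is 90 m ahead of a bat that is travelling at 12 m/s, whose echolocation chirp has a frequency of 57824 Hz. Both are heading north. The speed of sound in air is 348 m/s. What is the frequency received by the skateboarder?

59201 Hz

The skateboarder is ahead, so the bat is moving toward it while the skateboarder is moving away from the bat.
With source approaching and observer receding, f' = f · (v − v_o)/(v − v_s).
f' = 57824 × (348 − 4)/(348 − 12) = 57824 × 344/336 ≈ 59201 Hz.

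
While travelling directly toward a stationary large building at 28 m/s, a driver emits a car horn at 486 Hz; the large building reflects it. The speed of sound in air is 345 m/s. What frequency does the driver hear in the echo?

572 Hz

The large building receives the sound from a moving source: f₁ = f₀ · v/(v − v_e) = 486 × 345/317 ≈ 529 Hz.
On the return leg the driver is a moving observer: f₂ = f₁ · (v + v_e)/v = 529 × 373/345 ≈ 572 Hz.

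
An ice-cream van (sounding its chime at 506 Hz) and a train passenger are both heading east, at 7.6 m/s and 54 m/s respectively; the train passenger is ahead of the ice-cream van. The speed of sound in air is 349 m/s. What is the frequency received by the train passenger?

The train passenger is ahead, so the ice-cream van is moving toward it while the train passenger is moving away from the ice-cream van.
Both move, so f' = f · (v − v_o)/(v − v_s).
f' = 506 × (349 − 54)/(349 − 7.6) = 506 × 295/341.4 ≈ 437 Hz.

437 Hz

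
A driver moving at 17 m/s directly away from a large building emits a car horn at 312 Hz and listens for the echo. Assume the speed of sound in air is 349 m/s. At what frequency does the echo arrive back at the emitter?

283 Hz

The large building receives the sound from a moving source: f₁ = f₀ · v/(v + v_e) = 312 × 349/366 ≈ 298 Hz.
On the return leg the driver is a moving observer: f₂ = f₁ · (v − v_e)/v = 298 × 332/349 ≈ 283 Hz.
Equivalently f₂ = f₀ · (v − v_e)/(v + v_e).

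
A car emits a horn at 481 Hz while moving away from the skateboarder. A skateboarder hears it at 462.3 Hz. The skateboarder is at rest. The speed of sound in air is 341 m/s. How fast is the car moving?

f' = f · v/(v + v_s) ⇒ v_s = v · |1 − f/f'|.
v_s = 341 × |1 − 481/462.3| = 341 × 0.04045 ≈ 13.8 m/s.

13.8 m/s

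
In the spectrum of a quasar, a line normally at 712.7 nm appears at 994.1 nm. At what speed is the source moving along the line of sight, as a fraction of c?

0.321c

λ'/λ₀ = 1.3948 > 1 (redshift), so the source is receding.
λ'/λ₀ = √((1 + β)/(1 − β)) for a receding source ⇒ β = (r² − 1)/(r² + 1) with r = λ'/λ₀.
β = (1.9456 − 1)/(1.9456 + 1) ≈ 0.321.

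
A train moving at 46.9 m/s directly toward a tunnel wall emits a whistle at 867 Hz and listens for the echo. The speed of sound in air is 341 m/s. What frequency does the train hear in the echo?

1144 Hz

The tunnel wall receives the sound from a moving source: f₁ = f₀ · v/(v − v_e) = 867 × 341/294.1 ≈ 1005 Hz.
On the return leg the train is a moving observer: f₂ = f₁ · (v + v_e)/v = 1005 × 387.9/341 ≈ 1144 Hz.
Equivalently f₂ = f₀ · (v + v_e)/(v − v_e).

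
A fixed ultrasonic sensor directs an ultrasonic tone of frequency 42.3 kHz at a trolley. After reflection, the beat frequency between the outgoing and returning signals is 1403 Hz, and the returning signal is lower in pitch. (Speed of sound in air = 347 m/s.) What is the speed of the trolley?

Double Doppler shift off a moving reflector: f₂ = f₀ · (v + u)/(v − u) (u > 0 toward emitter).
Returning signal is lower, so f₂ = f₀ − Δf = 42300 − 1403 = 40897 Hz.
Rearranging, u = v · (f₂ − f₀)/(f₂ + f₀) = 347 × -1403/83197 ≈ -5.9 m/s.
So the trolley is moving at 5.9 m/s away from the emitter.

5.9 m/s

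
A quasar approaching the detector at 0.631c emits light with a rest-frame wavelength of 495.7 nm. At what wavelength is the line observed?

235.8 nm

Relativistic Doppler for wavelength: λ' = λ₀ · √((1 − β)/(1 + β)).
λ' = 495.7 × √(0.3690/1.6310) = 495.7 × 0.47565 ≈ 235.8 nm.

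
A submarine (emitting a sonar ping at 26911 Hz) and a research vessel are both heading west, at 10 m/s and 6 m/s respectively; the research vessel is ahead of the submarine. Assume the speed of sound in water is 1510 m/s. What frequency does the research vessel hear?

The research vessel is ahead, so the submarine is moving toward it while the research vessel is moving away from the submarine.
Both move, so f' = f · (v − v_o)/(v − v_s).
f' = 26911 × (1510 − 6)/(1510 − 10) = 26911 × 1504/1500 ≈ 26983 Hz.

26983 Hz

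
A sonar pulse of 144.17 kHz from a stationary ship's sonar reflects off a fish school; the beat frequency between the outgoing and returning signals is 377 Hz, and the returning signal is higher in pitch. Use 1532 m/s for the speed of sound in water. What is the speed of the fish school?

2.00 m/s

Double Doppler shift off a moving reflector: f₂ = f₀ · (v + u)/(v − u) (u > 0 toward emitter).
Returning signal is higher, so f₂ = f₀ + Δf = 144170 + 377 = 144547 Hz.
Rearranging, u = v · (f₂ − f₀)/(f₂ + f₀) = 1532 × 377/288717 ≈ 2.00 m/s.
So the fish school is moving at 2.00 m/s toward the emitter.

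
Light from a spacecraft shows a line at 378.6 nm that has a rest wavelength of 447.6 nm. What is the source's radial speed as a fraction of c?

0.166

λ'/λ₀ = 0.8458 < 1 (blueshift), so the source is approaching.
λ'/λ₀ = √((1 − β)/(1 + β)) for an approaching source ⇒ β = (1 − r²)/(1 + r²) with r = λ'/λ₀.
β = (1 − 0.7155)/(1 + 0.7155) ≈ 0.166.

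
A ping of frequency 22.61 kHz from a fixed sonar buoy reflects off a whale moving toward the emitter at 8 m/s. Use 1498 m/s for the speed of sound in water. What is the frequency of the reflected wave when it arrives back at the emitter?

22.9 kHz

At the whale (a moving observer), f₁ = f₀ · (v + u)/v = 22.61 × 1506/1498 ≈ 22.7 kHz.
The reflection then acts as a moving source: f₂ = f₁ · v/(v − u) ≈ 22.9 kHz.
Equivalently f₂ = f₀ · (v + u)/(v − u).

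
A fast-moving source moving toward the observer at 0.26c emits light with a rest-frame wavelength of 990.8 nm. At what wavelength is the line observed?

759.3 nm

Relativistic Doppler for wavelength: λ' = λ₀ · √((1 − β)/(1 + β)).
λ' = 990.8 × √(0.7400/1.2600) = 990.8 × 0.76636 ≈ 759.3 nm.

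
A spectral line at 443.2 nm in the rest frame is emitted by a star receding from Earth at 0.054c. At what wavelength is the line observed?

467.8 nm

Relativistic Doppler for wavelength: λ' = λ₀ · √((1 + β)/(1 − β)).
λ' = 443.2 × √(1.0540/0.9460) = 443.2 × 1.05554 ≈ 467.8 nm.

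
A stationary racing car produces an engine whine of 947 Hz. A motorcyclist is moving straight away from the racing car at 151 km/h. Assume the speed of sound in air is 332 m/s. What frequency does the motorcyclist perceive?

827 Hz

151 km/h = 41.94 m/s.
Moving observer, stationary source: f' = f · (v − v_o)/v.
f' = 947 × (332 − 41.94)/332 = 947 × 290.06/332 ≈ 827 Hz.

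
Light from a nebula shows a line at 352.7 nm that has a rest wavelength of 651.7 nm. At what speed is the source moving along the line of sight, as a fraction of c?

0.547

λ'/λ₀ = 0.5412 < 1 (blueshift), so the source is approaching.
λ'/λ₀ = √((1 − β)/(1 + β)) for an approaching source ⇒ β = (1 − r²)/(1 + r²) with r = λ'/λ₀.
β = (1 − 0.2929)/(1 + 0.2929) ≈ 0.547.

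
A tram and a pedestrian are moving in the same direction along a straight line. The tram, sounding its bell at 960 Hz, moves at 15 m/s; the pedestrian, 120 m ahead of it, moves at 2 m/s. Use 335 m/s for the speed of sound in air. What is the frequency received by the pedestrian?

The pedestrian is ahead, so the tram is moving toward it while the pedestrian is moving away from the tram.
With source approaching and observer receding, f' = f · (v − v_o)/(v − v_s).
f' = 960 × (335 − 2)/(335 − 15) = 960 × 333/320 ≈ 999 Hz.

999 Hz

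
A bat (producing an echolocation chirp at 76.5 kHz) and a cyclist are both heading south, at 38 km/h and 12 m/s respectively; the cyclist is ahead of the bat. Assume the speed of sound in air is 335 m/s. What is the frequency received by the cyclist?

76.2 kHz

38 km/h = 10.56 m/s.
The cyclist is ahead, so the bat is moving toward it while the cyclist is moving away from the bat.
Both move, so f' = f · (v − v_o)/(v − v_s).
f' = 76.5 × (335 − 12)/(335 − 10.56) = 76.5 × 323/324.44 ≈ 76.2 kHz.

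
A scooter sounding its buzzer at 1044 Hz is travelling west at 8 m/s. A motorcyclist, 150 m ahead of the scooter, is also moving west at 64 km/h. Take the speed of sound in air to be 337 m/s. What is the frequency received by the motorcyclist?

64 km/h = 17.78 m/s.
The motorcyclist is ahead, so the scooter is moving toward it while the motorcyclist is moving away from the scooter.
Both move, so f' = f · (v − v_o)/(v − v_s).
f' = 1044 × (337 − 17.78)/(337 − 8) = 1044 × 319.22/329 ≈ 1013 Hz.

1013 Hz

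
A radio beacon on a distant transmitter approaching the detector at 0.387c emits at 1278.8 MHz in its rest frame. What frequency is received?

1923.6 MHz

Relativistic Doppler for frequency: f' = f₀ · √((1 + β)/(1 − β)).
f' = 1278.8 × √(1.3870/0.6130) = 1278.8 × 1.50421 ≈ 1923.6 MHz.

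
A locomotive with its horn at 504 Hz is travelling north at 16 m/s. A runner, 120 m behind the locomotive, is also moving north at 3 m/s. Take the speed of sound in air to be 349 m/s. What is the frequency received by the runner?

The runner is behind, so the locomotive is moving away from it while the runner is moving toward the locomotive.
General Doppler shift: f' = f · (v + v_o)/(v + v_s).
f' = 504 × (349 + 3)/(349 + 16) = 504 × 352/365 ≈ 486 Hz.

486 Hz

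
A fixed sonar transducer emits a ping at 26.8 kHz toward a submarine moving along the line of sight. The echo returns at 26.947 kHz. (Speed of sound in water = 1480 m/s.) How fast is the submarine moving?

4.0 m/s

Double Doppler shift off a moving reflector: f₂ = f₀ · (v + u)/(v − u) (u > 0 toward emitter).
Rearranging, u = v · (f₂ − f₀)/(f₂ + f₀) = 1480 × 0.147/53.747 ≈ 4.0 m/s.
So the submarine is moving at 4.0 m/s toward the emitter.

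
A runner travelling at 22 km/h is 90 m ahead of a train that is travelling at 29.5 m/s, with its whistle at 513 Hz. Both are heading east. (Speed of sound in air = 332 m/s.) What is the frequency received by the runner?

22 km/h = 6.111 m/s.
The runner is ahead, so the train is moving toward it while the runner is moving away from the train.
Both move, so f' = f · (v − v_o)/(v − v_s).
f' = 513 × (332 − 6.111)/(332 − 29.5) = 513 × 325.89/302.5 ≈ 553 Hz.

553 Hz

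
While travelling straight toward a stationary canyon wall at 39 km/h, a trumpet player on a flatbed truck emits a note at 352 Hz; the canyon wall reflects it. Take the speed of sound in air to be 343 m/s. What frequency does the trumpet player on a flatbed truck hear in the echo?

375 Hz

39 km/h = 10.83 m/s.
The canyon wall receives the sound from a moving source: f₁ = f₀ · v/(v − v_e) = 352 × 343/332.17 ≈ 363 Hz.
On the return leg the trumpet player on a flatbed truck is a moving observer: f₂ = f₁ · (v + v_e)/v = 363 × 353.83/343 ≈ 375 Hz.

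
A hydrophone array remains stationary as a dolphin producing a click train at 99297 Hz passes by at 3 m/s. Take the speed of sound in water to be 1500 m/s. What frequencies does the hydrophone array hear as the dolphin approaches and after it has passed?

Approaching: f₁ = f · v/(v − v_s) = 99297 × 1500/1497 ≈ 99496 Hz.
Receding: f₂ = f · v/(v + v_s) = 99297 × 1500/1503 ≈ 99099 Hz.

99496 Hz approaching; 99099 Hz receding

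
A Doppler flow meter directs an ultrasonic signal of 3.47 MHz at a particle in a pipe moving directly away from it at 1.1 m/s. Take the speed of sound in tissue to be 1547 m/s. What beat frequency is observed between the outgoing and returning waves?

4931 Hz

The particle in a pipe first receives the wave as a moving observer: f₁ = f₀ · (v − u)/v = 3.47 × (1547 − 1.1)/1547 ≈ 3.46753 MHz.
On reflection it acts as a source moving away from the stationary detector: f₂ = f₁ · v/(v + u) = 3.46753 × 1547/1548.1 ≈ 3.46507 MHz.
Equivalently f₂ = f₀ · (v − u)/(v + u).
Beat frequency (with f₀ = 3470000 Hz): |f₂ − f₀| = 2u·f₀/(v + u) = 2 × 1.1 × 3470000/1548.1 ≈ 4931 Hz.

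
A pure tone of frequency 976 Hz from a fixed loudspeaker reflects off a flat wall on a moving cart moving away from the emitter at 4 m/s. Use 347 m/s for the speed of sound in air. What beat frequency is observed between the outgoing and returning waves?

22.2 Hz

The flat wall on a moving cart first receives the wave as a moving observer: f₁ = f₀ · (v − u)/v = 976 × (347 − 4)/347 ≈ 964.7 Hz.
On reflection it acts as a source moving away from the stationary detector: f₂ = f₁ · v/(v + u) = 964.7 × 347/351 ≈ 953.8 Hz.
Beat frequency: |f₂ − f₀| = 2u·f₀/(v + u) = 2 × 4 × 976/351 ≈ 22.2 Hz.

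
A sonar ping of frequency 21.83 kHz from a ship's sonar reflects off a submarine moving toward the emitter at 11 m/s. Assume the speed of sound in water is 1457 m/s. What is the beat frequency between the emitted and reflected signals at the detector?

The submarine first receives the wave as a moving observer: f₁ = f₀ · (v + u)/v = 21.83 × (1457 + 11)/1457 ≈ 21.995 kHz.
The reflection then acts as a moving source: f₂ = f₁ · v/(v − u) ≈ 22.162 kHz.
Beat frequency (with f₀ = 21830 Hz): |f₂ − f₀| = 2u·f₀/(v − u) = 2 × 11 × 21830/1446 ≈ 332 Hz.

332 Hz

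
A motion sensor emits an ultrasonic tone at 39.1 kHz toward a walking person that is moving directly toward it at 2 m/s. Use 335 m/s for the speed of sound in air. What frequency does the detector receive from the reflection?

39.6 kHz

The walking person first receives the wave as a moving observer: f₁ = f₀ · (v + u)/v = 39.1 × (335 + 2)/335 ≈ 39.3 kHz.
The reflection then acts as a moving source: f₂ = f₁ · v/(v − u) ≈ 39.6 kHz.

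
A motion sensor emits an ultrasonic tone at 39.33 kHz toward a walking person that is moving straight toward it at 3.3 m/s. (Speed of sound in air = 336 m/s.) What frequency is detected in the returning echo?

40.1 kHz

At the walking person (a moving observer), f₁ = f₀ · (v + u)/v = 39.33 × 339.3/336 ≈ 39.7 kHz.
On reflection it acts as a source moving toward the stationary detector: f₂ = f₁ · v/(v − u) = 39.7 × 336/332.7 ≈ 40.1 kHz.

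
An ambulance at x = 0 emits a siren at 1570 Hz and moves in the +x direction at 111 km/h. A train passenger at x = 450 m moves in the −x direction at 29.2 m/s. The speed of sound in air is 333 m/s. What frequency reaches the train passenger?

111 km/h = 30.83 m/s.
The observer lies on the +x side, so the source is heading toward the observer and the observer is heading toward the source.
Both move, so f' = f · (v + v_o)/(v − v_s).
f' = 1570 × (333 + 29.2)/(333 − 30.83) = 1570 × 362.2/302.17 ≈ 1882 Hz.

1882 Hz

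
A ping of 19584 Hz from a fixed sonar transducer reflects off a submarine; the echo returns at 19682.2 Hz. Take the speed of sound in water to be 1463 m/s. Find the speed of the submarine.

Double Doppler shift off a moving reflector: f₂ = f₀ · (v + u)/(v − u) (u > 0 toward emitter).
Rearranging, u = v · (f₂ − f₀)/(f₂ + f₀) = 1463 × 98.2/39266.2 ≈ 3.7 m/s.
So the submarine is moving at 3.7 m/s toward the emitter.

3.7 m/s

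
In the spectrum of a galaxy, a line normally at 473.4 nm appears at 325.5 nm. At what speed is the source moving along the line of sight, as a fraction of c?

λ'/λ₀ = 0.6876 < 1 (blueshift), so the source is approaching.
λ'/λ₀ = √((1 − β)/(1 + β)) for an approaching source ⇒ β = (1 − r²)/(1 + r²) with r = λ'/λ₀.
β = (1 − 0.4728)/(1 + 0.4728) ≈ 0.358.

0.358c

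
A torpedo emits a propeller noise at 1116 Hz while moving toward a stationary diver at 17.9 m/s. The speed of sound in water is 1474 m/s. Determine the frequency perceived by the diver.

1130 Hz

Moving source, stationary observer: f' = f · v/(v − v_s) since the source is approaching.
f' = 1116 × 1474/(1474 − 17.9) = 1116 × 1474/1456 ≈ 1130 Hz.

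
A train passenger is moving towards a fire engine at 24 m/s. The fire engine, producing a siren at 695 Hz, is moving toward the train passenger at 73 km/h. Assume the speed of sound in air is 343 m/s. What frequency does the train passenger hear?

790 Hz

73 km/h = 20.28 m/s.
With source approaching and observer approaching, f' = f · (v + v_o)/(v − v_s).
f' = 695 × (343 + 24)/(343 − 20.28) = 695 × 367/322.72 ≈ 790 Hz.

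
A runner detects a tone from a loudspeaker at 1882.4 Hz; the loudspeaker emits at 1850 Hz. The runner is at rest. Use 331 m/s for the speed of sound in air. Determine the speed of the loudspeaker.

f' > f, so the loudspeaker is approaching.
f' = f · v/(v − v_s) ⇒ v_s = v · |1 − f/f'|.
v_s = 331 × |1 − 1850/1882.4| = 331 × 0.01721 ≈ 5.7 m/s.

5.7 m/s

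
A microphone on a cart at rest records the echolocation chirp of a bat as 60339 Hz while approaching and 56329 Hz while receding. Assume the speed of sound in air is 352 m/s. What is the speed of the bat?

f₁/f₂ = (v + v_s)/(v − v_s), so v_s = v · (f₁ − f₂)/(f₁ + f₂).
v_s = 352 × (60339 − 56329)/(60339 + 56329) = 352 × 4010/116668 ≈ 12.1 m/s.

12.1 m/s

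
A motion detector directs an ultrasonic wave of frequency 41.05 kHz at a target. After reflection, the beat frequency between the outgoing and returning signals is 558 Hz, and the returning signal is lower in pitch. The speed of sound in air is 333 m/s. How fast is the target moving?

Double Doppler shift off a moving reflector: f₂ = f₀ · (v + u)/(v − u) (u > 0 toward emitter).
Returning signal is lower, so f₂ = f₀ − Δf = 41050 − 558 = 40492 Hz.
Rearranging, u = v · (f₂ − f₀)/(f₂ + f₀) = 333 × -558/81542 ≈ -2.28 m/s.
So the target is moving at 2.28 m/s away from the emitter.

2.28 m/s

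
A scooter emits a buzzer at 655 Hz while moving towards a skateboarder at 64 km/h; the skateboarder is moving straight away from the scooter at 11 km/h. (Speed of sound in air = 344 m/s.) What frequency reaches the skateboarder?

685 Hz

64 km/h = 17.78 m/s; 11 km/h = 3.056 m/s.
Both move, so f' = f · (v − v_o)/(v − v_s).
f' = 655 × (344 − 3.056)/(344 − 17.78) = 655 × 340.94/326.22 ≈ 685 Hz.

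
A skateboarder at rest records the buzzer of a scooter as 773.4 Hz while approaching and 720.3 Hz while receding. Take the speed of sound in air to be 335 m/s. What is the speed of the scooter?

f₁/f₂ = (v + v_s)/(v − v_s), so v_s = v · (f₁ − f₂)/(f₁ + f₂).
v_s = 335 × (773.4 − 720.3)/(773.4 + 720.3) = 335 × 53.1/1493.7 ≈ 11.9 m/s.

11.9 m/s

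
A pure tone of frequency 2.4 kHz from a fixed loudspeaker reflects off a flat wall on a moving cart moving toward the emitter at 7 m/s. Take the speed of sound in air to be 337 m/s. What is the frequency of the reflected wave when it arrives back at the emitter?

2.50 kHz

At the flat wall on a moving cart (a moving observer), f₁ = f₀ · (v + u)/v = 2.4 × 344/337 ≈ 2.45 kHz.
The reflection then acts as a moving source: f₂ = f₁ · v/(v − u) ≈ 2.50 kHz.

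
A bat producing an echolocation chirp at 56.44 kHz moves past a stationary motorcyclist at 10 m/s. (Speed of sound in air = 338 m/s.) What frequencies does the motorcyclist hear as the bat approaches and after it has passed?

Approaching: f₁ = f · v/(v − v_s) = 56.44 × 338/328 ≈ 58.2 kHz.
Receding: f₂ = f · v/(v + v_s) = 56.44 × 338/348 ≈ 54.8 kHz.

58.2 kHz approaching; 54.8 kHz receding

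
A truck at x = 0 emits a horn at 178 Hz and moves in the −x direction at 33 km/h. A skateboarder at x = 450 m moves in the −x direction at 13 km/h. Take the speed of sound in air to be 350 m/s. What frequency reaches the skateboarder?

33 km/h = 9.167 m/s; 13 km/h = 3.611 m/s.
The observer lies on the +x side, so the source is heading away from the observer and the observer is heading toward the source.
With source receding and observer approaching, f' = f · (v + v_o)/(v + v_s).
f' = 178 × (350 + 3.611)/(350 + 9.167) = 178 × 353.61/359.17 ≈ 175 Hz.

175 Hz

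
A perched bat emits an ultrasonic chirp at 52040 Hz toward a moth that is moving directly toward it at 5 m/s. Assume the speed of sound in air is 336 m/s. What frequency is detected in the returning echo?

53612 Hz

The moth first receives the wave as a moving observer: f₁ = f₀ · (v + u)/v = 52040 × (336 + 5)/336 ≈ 52814 Hz.
On reflection it acts as a source moving toward the stationary detector: f₂ = f₁ · v/(v − u) = 52814 × 336/331 ≈ 53612 Hz.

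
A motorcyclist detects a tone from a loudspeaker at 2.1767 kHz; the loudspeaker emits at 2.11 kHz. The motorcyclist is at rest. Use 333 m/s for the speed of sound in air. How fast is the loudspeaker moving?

10.2 m/s

f' > f, so the loudspeaker is approaching.
f' = f · v/(v − v_s) ⇒ v_s = v · |1 − f/f'|.
v_s = 333 × |1 − 2.11/2.1767| = 333 × 0.03064 ≈ 10.2 m/s.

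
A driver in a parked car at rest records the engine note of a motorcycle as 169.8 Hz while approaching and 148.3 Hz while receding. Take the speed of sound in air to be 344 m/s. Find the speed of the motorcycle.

f₁/f₂ = (v + v_s)/(v − v_s), so v_s = v · (f₁ − f₂)/(f₁ + f₂).
v_s = 344 × (169.8 − 148.3)/(169.8 + 148.3) = 344 × 21.5/318.1 ≈ 23.3 m/s.

23.3 m/s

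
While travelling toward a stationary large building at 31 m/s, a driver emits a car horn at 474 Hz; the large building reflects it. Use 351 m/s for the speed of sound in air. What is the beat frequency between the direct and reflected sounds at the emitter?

92 Hz

The large building receives the sound from a moving source: f₁ = f₀ · v/(v − v_e) = 474 × 351/320 ≈ 519.9 Hz.
On the return leg the driver is a moving observer: f₂ = f₁ · (v + v_e)/v = 519.9 × 382/351 ≈ 565.8 Hz.
Beat against the emitted tone: |f₂ − f₀| = 2v_e·f₀/(v − v_e) = 2 × 31 × 474/320 ≈ 92 Hz.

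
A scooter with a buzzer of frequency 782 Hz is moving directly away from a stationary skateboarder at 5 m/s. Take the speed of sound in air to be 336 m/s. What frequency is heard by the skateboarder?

771 Hz

Moving source, stationary observer: f' = f · v/(v + v_s) since the source is receding.
f' = 782 × 336/(336 + 5) = 782 × 336/341 ≈ 771 Hz.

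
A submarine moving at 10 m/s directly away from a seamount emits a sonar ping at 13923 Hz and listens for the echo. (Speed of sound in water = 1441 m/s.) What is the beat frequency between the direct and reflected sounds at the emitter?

The seamount receives the sound from a moving source: f₁ = f₀ · v/(v + v_e) = 13923 × 1441/1451 ≈ 13827.0 Hz.
On the return leg the submarine is a moving observer: f₂ = f₁ · (v − v_e)/v = 13827.0 × 1431/1441 ≈ 13731.1 Hz.
Equivalently f₂ = f₀ · (v − v_e)/(v + v_e).
Beat against the emitted tone: |f₂ − f₀| = 2v_e·f₀/(v + v_e) = 2 × 10 × 13923/1451 ≈ 192 Hz.

192 Hz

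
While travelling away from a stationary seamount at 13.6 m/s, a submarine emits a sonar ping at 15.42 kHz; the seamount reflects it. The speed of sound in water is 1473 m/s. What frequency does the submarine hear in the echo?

The seamount receives the sound from a moving source: f₁ = f₀ · v/(v + v_e) = 15.42 × 1473/1486.6 ≈ 15.28 kHz.
On the return leg the submarine is a moving observer: f₂ = f₁ · (v − v_e)/v = 15.28 × 1459.4/1473 ≈ 15.14 kHz.
Equivalently f₂ = f₀ · (v − v_e)/(v + v_e).

15.14 kHz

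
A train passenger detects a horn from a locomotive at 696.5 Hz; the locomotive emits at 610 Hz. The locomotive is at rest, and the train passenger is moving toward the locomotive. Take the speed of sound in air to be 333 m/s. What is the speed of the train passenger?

f' = f · (v + v_o)/v ⇒ v_o = v · |f'/f − 1|.
v_o = 333 × |696.5/610 − 1| = 333 × 0.1418 ≈ 47 m/s.

47 m/s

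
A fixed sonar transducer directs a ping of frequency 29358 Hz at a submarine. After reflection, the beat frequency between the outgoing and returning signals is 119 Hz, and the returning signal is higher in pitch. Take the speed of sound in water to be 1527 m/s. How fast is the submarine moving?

3.1 m/s

Double Doppler shift off a moving reflector: f₂ = f₀ · (v + u)/(v − u) (u > 0 toward emitter).
Returning signal is higher, so f₂ = f₀ + Δf = 29358 + 119 = 29477 Hz.
Rearranging, u = v · (f₂ − f₀)/(f₂ + f₀) = 1527 × 119/58835 ≈ 3.1 m/s.
So the submarine is moving at 3.1 m/s toward the emitter.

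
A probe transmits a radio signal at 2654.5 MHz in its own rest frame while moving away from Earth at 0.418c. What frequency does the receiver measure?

1700.6 MHz

Relativistic Doppler for frequency: f' = f₀ · √((1 − β)/(1 + β)).
f' = 2654.5 × √(0.5820/1.4180) = 2654.5 × 0.64065 ≈ 1700.6 MHz.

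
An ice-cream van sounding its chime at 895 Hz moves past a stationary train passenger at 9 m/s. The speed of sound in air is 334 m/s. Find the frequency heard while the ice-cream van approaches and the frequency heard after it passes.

920 Hz approaching; 872 Hz receding

Approaching: f₁ = f · v/(v − v_s) = 895 × 334/325 ≈ 920 Hz.
Receding: f₂ = f · v/(v + v_s) = 895 × 334/343 ≈ 872 Hz.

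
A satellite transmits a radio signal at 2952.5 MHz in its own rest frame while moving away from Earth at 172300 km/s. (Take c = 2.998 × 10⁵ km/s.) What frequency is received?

β = v/c = 172300/299800 = 0.5747.
Relativistic Doppler for frequency: f' = f₀ · √((1 − β)/(1 + β)).
f' = 2952.5 × √(0.4253/1.5747) = 2952.5 × 0.51968 ≈ 1534.4 MHz.

1534.4 MHz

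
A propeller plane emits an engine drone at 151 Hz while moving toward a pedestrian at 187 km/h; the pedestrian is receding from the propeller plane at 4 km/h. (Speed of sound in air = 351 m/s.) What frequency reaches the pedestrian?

187 km/h = 51.94 m/s; 4 km/h = 1.111 m/s.
With source approaching and observer receding, f' = f · (v − v_o)/(v − v_s).
f' = 151 × (351 − 1.111)/(351 − 51.94) = 151 × 349.89/299.06 ≈ 177 Hz.

177 Hz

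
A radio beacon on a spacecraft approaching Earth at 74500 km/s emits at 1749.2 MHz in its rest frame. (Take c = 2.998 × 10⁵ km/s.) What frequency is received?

β = v/c = 74500/299800 = 0.2485.
Relativistic Doppler for frequency: f' = f₀ · √((1 + β)/(1 − β)).
f' = 1749.2 × √(1.2485/0.7515) = 1749.2 × 1.28893 ≈ 2254.6 MHz.

2254.6 MHz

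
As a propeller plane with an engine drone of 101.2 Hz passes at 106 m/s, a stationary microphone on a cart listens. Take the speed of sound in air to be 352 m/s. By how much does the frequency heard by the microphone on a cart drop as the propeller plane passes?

Approaching: f₁ = f · v/(v − v_s) = 101.2 × 352/246 ≈ 144.8 Hz.
Receding: f₂ = f · v/(v + v_s) = 101.2 × 352/458 ≈ 77.8 Hz.
Drop: f₁ − f₂ = 2f·v·v_s/(v² − v_s²) = 2 × 101.2 × 352 × 106/(352² − 106²) ≈ 67.0 Hz.

67.0 Hz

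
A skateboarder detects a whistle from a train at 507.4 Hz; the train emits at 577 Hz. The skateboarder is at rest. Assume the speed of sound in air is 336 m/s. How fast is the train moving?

f' < f, so the train is receding.
f' = f · v/(v + v_s) ⇒ v_s = v · |1 − f/f'|.
v_s = 336 × |1 − 577/507.4| = 336 × 0.1372 ≈ 46 m/s.

46 m/s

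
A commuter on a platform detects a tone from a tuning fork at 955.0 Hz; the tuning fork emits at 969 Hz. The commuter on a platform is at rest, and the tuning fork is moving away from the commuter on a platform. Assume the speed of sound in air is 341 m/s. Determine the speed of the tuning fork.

f' = f · v/(v + v_s) ⇒ v_s = v · |1 − f/f'|.
v_s = 341 × |1 − 969/955.0| = 341 × 0.01466 ≈ 5.0 m/s.

5.0 m/s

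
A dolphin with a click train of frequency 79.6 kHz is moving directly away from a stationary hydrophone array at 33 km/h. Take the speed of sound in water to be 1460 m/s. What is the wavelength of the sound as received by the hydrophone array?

1.8 cm

33 km/h = 9.167 m/s.
Moving source, stationary observer: f' = f · v/(v + v_s) since the source is receding.
f' = 79.6 × 1460/(1460 + 9.167) ≈ 79.1 kHz.
λ' = v/f' = 1460/79103.3 ≈ 1.8 cm.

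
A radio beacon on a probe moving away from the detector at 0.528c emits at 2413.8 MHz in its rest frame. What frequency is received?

1341.6 MHz

Relativistic Doppler for frequency: f' = f₀ · √((1 − β)/(1 + β)).
f' = 2413.8 × √(0.4720/1.5280) = 2413.8 × 0.55579 ≈ 1341.6 MHz.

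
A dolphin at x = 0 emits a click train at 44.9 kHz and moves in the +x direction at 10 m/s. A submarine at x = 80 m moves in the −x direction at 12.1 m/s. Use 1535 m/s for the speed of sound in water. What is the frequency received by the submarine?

45.6 kHz

The observer lies on the +x side, so the source is heading toward the observer and the observer is heading toward the source.
General Doppler shift: f' = f · (v + v_o)/(v − v_s).
f' = 44.9 × (1535 + 12.1)/(1535 − 10) = 44.9 × 1547.1/1525 ≈ 45.6 kHz.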